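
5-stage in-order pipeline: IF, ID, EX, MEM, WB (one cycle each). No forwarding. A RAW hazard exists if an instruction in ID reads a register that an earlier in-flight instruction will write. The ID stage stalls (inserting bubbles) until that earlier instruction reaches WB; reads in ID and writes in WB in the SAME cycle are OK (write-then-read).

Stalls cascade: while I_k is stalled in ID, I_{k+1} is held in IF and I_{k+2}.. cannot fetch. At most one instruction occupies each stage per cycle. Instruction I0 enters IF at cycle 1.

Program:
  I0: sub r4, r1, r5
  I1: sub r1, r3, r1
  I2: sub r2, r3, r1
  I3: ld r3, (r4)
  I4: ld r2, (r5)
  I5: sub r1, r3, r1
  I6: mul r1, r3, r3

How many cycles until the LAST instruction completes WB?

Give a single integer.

I0 sub r4 <- r1,r5: IF@1 ID@2 stall=0 (-) EX@3 MEM@4 WB@5
I1 sub r1 <- r3,r1: IF@2 ID@3 stall=0 (-) EX@4 MEM@5 WB@6
I2 sub r2 <- r3,r1: IF@3 ID@4 stall=2 (RAW on I1.r1 (WB@6)) EX@7 MEM@8 WB@9
I3 ld r3 <- r4: IF@4 ID@7 stall=0 (-) EX@8 MEM@9 WB@10
I4 ld r2 <- r5: IF@7 ID@8 stall=0 (-) EX@9 MEM@10 WB@11
I5 sub r1 <- r3,r1: IF@8 ID@9 stall=1 (RAW on I3.r3 (WB@10)) EX@11 MEM@12 WB@13
I6 mul r1 <- r3,r3: IF@9 ID@11 stall=0 (-) EX@12 MEM@13 WB@14

Answer: 14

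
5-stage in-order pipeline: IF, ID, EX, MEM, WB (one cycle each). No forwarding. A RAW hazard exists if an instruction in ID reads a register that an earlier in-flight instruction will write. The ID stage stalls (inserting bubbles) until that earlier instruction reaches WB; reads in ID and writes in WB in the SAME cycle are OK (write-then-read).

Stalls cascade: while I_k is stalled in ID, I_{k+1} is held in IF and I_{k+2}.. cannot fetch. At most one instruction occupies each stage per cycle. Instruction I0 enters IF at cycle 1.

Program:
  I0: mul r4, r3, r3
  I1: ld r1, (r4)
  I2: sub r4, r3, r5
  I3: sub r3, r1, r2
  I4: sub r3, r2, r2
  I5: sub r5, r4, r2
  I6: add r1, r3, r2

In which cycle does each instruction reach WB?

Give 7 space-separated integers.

Answer: 5 8 9 11 12 13 15

Derivation:
I0 mul r4 <- r3,r3: IF@1 ID@2 stall=0 (-) EX@3 MEM@4 WB@5
I1 ld r1 <- r4: IF@2 ID@3 stall=2 (RAW on I0.r4 (WB@5)) EX@6 MEM@7 WB@8
I2 sub r4 <- r3,r5: IF@3 ID@6 stall=0 (-) EX@7 MEM@8 WB@9
I3 sub r3 <- r1,r2: IF@6 ID@7 stall=1 (RAW on I1.r1 (WB@8)) EX@9 MEM@10 WB@11
I4 sub r3 <- r2,r2: IF@7 ID@9 stall=0 (-) EX@10 MEM@11 WB@12
I5 sub r5 <- r4,r2: IF@9 ID@10 stall=0 (-) EX@11 MEM@12 WB@13
I6 add r1 <- r3,r2: IF@10 ID@11 stall=1 (RAW on I4.r3 (WB@12)) EX@13 MEM@14 WB@15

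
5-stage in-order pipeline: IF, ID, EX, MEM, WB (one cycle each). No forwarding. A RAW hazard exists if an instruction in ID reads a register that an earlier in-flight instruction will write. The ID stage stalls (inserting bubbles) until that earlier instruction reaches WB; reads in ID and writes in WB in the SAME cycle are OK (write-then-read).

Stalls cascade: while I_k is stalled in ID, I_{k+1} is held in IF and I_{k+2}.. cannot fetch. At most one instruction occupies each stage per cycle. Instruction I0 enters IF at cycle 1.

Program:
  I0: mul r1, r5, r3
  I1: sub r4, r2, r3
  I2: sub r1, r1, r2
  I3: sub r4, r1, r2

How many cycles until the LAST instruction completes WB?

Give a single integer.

I0 mul r1 <- r5,r3: IF@1 ID@2 stall=0 (-) EX@3 MEM@4 WB@5
I1 sub r4 <- r2,r3: IF@2 ID@3 stall=0 (-) EX@4 MEM@5 WB@6
I2 sub r1 <- r1,r2: IF@3 ID@4 stall=1 (RAW on I0.r1 (WB@5)) EX@6 MEM@7 WB@8
I3 sub r4 <- r1,r2: IF@4 ID@6 stall=2 (RAW on I2.r1 (WB@8)) EX@9 MEM@10 WB@11

Answer: 11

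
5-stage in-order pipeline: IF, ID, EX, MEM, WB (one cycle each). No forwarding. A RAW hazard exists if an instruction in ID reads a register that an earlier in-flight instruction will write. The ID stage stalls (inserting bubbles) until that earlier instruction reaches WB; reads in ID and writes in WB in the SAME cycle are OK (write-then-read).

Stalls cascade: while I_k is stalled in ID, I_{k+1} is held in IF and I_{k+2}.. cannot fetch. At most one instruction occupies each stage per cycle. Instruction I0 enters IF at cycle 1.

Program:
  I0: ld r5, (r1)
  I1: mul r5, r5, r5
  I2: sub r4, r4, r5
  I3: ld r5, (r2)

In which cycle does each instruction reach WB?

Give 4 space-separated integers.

I0 ld r5 <- r1: IF@1 ID@2 stall=0 (-) EX@3 MEM@4 WB@5
I1 mul r5 <- r5,r5: IF@2 ID@3 stall=2 (RAW on I0.r5 (WB@5)) EX@6 MEM@7 WB@8
I2 sub r4 <- r4,r5: IF@3 ID@6 stall=2 (RAW on I1.r5 (WB@8)) EX@9 MEM@10 WB@11
I3 ld r5 <- r2: IF@6 ID@9 stall=0 (-) EX@10 MEM@11 WB@12

Answer: 5 8 11 12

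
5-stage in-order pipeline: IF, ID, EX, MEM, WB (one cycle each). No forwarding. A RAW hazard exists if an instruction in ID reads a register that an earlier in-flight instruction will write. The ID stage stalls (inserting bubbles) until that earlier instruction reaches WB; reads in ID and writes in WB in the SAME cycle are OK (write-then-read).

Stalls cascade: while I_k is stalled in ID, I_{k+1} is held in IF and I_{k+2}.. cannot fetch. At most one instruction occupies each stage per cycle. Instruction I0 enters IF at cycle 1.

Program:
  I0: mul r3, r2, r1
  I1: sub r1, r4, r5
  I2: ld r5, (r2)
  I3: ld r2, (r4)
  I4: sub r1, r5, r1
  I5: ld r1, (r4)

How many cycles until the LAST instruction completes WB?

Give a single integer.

I0 mul r3 <- r2,r1: IF@1 ID@2 stall=0 (-) EX@3 MEM@4 WB@5
I1 sub r1 <- r4,r5: IF@2 ID@3 stall=0 (-) EX@4 MEM@5 WB@6
I2 ld r5 <- r2: IF@3 ID@4 stall=0 (-) EX@5 MEM@6 WB@7
I3 ld r2 <- r4: IF@4 ID@5 stall=0 (-) EX@6 MEM@7 WB@8
I4 sub r1 <- r5,r1: IF@5 ID@6 stall=1 (RAW on I2.r5 (WB@7)) EX@8 MEM@9 WB@10
I5 ld r1 <- r4: IF@6 ID@8 stall=0 (-) EX@9 MEM@10 WB@11

Answer: 11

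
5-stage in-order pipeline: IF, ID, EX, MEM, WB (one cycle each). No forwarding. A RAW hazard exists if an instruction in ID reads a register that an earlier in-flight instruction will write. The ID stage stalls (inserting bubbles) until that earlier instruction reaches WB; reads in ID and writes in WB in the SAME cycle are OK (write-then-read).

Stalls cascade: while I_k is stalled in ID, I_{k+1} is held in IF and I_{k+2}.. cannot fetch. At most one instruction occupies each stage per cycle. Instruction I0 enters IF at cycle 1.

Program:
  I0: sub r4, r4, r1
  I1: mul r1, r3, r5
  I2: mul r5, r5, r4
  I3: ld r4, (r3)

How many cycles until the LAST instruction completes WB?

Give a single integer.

Answer: 9

Derivation:
I0 sub r4 <- r4,r1: IF@1 ID@2 stall=0 (-) EX@3 MEM@4 WB@5
I1 mul r1 <- r3,r5: IF@2 ID@3 stall=0 (-) EX@4 MEM@5 WB@6
I2 mul r5 <- r5,r4: IF@3 ID@4 stall=1 (RAW on I0.r4 (WB@5)) EX@6 MEM@7 WB@8
I3 ld r4 <- r3: IF@4 ID@6 stall=0 (-) EX@7 MEM@8 WB@9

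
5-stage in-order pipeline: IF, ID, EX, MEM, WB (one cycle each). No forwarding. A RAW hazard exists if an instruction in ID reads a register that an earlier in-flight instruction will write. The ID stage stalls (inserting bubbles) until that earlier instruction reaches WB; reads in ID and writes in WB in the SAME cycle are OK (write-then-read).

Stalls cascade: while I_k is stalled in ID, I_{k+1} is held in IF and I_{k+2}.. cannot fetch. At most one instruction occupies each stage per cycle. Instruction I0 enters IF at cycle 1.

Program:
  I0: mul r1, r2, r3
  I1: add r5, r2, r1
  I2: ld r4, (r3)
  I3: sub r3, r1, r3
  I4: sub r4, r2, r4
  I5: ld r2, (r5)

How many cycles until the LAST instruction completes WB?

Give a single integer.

I0 mul r1 <- r2,r3: IF@1 ID@2 stall=0 (-) EX@3 MEM@4 WB@5
I1 add r5 <- r2,r1: IF@2 ID@3 stall=2 (RAW on I0.r1 (WB@5)) EX@6 MEM@7 WB@8
I2 ld r4 <- r3: IF@3 ID@6 stall=0 (-) EX@7 MEM@8 WB@9
I3 sub r3 <- r1,r3: IF@6 ID@7 stall=0 (-) EX@8 MEM@9 WB@10
I4 sub r4 <- r2,r4: IF@7 ID@8 stall=1 (RAW on I2.r4 (WB@9)) EX@10 MEM@11 WB@12
I5 ld r2 <- r5: IF@8 ID@10 stall=0 (-) EX@11 MEM@12 WB@13

Answer: 13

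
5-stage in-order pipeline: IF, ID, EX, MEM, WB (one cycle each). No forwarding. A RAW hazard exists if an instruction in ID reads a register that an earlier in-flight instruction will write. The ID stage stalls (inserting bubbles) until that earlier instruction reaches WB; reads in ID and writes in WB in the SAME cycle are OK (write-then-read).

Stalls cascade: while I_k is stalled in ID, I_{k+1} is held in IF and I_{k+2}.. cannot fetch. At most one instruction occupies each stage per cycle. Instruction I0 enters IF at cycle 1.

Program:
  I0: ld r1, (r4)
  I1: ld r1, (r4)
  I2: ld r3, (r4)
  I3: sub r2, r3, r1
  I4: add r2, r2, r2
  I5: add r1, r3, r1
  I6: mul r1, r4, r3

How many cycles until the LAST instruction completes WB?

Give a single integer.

I0 ld r1 <- r4: IF@1 ID@2 stall=0 (-) EX@3 MEM@4 WB@5
I1 ld r1 <- r4: IF@2 ID@3 stall=0 (-) EX@4 MEM@5 WB@6
I2 ld r3 <- r4: IF@3 ID@4 stall=0 (-) EX@5 MEM@6 WB@7
I3 sub r2 <- r3,r1: IF@4 ID@5 stall=2 (RAW on I2.r3 (WB@7)) EX@8 MEM@9 WB@10
I4 add r2 <- r2,r2: IF@5 ID@8 stall=2 (RAW on I3.r2 (WB@10)) EX@11 MEM@12 WB@13
I5 add r1 <- r3,r1: IF@8 ID@11 stall=0 (-) EX@12 MEM@13 WB@14
I6 mul r1 <- r4,r3: IF@11 ID@12 stall=0 (-) EX@13 MEM@14 WB@15

Answer: 15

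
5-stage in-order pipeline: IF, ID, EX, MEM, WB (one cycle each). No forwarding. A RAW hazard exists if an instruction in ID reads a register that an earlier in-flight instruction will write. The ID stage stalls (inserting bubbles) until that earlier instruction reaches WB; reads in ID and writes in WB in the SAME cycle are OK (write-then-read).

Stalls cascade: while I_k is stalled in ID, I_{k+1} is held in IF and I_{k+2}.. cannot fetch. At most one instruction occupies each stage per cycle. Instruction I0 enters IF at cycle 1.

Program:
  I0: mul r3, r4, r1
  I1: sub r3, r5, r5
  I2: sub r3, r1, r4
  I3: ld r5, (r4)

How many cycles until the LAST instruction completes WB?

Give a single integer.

I0 mul r3 <- r4,r1: IF@1 ID@2 stall=0 (-) EX@3 MEM@4 WB@5
I1 sub r3 <- r5,r5: IF@2 ID@3 stall=0 (-) EX@4 MEM@5 WB@6
I2 sub r3 <- r1,r4: IF@3 ID@4 stall=0 (-) EX@5 MEM@6 WB@7
I3 ld r5 <- r4: IF@4 ID@5 stall=0 (-) EX@6 MEM@7 WB@8

Answer: 8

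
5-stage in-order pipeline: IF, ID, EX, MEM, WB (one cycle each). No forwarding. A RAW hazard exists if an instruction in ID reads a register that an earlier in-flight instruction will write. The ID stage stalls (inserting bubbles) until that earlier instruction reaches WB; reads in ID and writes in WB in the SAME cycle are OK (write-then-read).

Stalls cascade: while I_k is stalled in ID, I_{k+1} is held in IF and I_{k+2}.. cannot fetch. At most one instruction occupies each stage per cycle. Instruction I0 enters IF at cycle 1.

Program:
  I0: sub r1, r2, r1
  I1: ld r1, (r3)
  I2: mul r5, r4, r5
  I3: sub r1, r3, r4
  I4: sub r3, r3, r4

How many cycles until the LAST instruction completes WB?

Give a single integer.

I0 sub r1 <- r2,r1: IF@1 ID@2 stall=0 (-) EX@3 MEM@4 WB@5
I1 ld r1 <- r3: IF@2 ID@3 stall=0 (-) EX@4 MEM@5 WB@6
I2 mul r5 <- r4,r5: IF@3 ID@4 stall=0 (-) EX@5 MEM@6 WB@7
I3 sub r1 <- r3,r4: IF@4 ID@5 stall=0 (-) EX@6 MEM@7 WB@8
I4 sub r3 <- r3,r4: IF@5 ID@6 stall=0 (-) EX@7 MEM@8 WB@9

Answer: 9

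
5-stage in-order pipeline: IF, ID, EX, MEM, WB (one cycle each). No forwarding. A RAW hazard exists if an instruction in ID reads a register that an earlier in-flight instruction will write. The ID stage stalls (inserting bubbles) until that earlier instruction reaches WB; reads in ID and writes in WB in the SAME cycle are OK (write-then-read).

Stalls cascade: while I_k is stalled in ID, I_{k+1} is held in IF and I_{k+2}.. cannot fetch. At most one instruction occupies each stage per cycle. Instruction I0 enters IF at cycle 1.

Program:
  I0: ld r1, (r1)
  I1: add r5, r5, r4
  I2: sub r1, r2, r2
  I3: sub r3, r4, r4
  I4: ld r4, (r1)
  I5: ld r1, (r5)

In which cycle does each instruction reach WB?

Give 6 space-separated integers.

I0 ld r1 <- r1: IF@1 ID@2 stall=0 (-) EX@3 MEM@4 WB@5
I1 add r5 <- r5,r4: IF@2 ID@3 stall=0 (-) EX@4 MEM@5 WB@6
I2 sub r1 <- r2,r2: IF@3 ID@4 stall=0 (-) EX@5 MEM@6 WB@7
I3 sub r3 <- r4,r4: IF@4 ID@5 stall=0 (-) EX@6 MEM@7 WB@8
I4 ld r4 <- r1: IF@5 ID@6 stall=1 (RAW on I2.r1 (WB@7)) EX@8 MEM@9 WB@10
I5 ld r1 <- r5: IF@6 ID@8 stall=0 (-) EX@9 MEM@10 WB@11

Answer: 5 6 7 8 10 11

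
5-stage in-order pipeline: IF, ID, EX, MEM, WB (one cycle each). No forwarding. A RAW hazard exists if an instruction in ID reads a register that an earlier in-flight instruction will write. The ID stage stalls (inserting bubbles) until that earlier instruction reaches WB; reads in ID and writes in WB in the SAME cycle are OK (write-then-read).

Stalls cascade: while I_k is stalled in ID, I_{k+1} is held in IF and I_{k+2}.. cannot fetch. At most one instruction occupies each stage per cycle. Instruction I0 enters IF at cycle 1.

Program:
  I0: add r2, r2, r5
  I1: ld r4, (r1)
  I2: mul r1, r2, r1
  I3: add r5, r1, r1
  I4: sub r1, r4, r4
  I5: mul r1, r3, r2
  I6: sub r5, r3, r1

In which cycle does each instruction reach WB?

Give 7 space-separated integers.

Answer: 5 6 8 11 12 13 16

Derivation:
I0 add r2 <- r2,r5: IF@1 ID@2 stall=0 (-) EX@3 MEM@4 WB@5
I1 ld r4 <- r1: IF@2 ID@3 stall=0 (-) EX@4 MEM@5 WB@6
I2 mul r1 <- r2,r1: IF@3 ID@4 stall=1 (RAW on I0.r2 (WB@5)) EX@6 MEM@7 WB@8
I3 add r5 <- r1,r1: IF@4 ID@6 stall=2 (RAW on I2.r1 (WB@8)) EX@9 MEM@10 WB@11
I4 sub r1 <- r4,r4: IF@6 ID@9 stall=0 (-) EX@10 MEM@11 WB@12
I5 mul r1 <- r3,r2: IF@9 ID@10 stall=0 (-) EX@11 MEM@12 WB@13
I6 sub r5 <- r3,r1: IF@10 ID@11 stall=2 (RAW on I5.r1 (WB@13)) EX@14 MEM@15 WB@16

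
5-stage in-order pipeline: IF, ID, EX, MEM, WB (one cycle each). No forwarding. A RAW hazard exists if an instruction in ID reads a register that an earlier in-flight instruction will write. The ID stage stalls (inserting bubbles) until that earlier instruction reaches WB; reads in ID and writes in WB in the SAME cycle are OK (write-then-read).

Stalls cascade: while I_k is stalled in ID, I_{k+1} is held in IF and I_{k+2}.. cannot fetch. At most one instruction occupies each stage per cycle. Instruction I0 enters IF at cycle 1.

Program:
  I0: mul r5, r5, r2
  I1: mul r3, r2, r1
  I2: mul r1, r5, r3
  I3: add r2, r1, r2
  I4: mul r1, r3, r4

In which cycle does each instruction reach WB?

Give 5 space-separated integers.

I0 mul r5 <- r5,r2: IF@1 ID@2 stall=0 (-) EX@3 MEM@4 WB@5
I1 mul r3 <- r2,r1: IF@2 ID@3 stall=0 (-) EX@4 MEM@5 WB@6
I2 mul r1 <- r5,r3: IF@3 ID@4 stall=2 (RAW on I1.r3 (WB@6)) EX@7 MEM@8 WB@9
I3 add r2 <- r1,r2: IF@4 ID@7 stall=2 (RAW on I2.r1 (WB@9)) EX@10 MEM@11 WB@12
I4 mul r1 <- r3,r4: IF@7 ID@10 stall=0 (-) EX@11 MEM@12 WB@13

Answer: 5 6 9 12 13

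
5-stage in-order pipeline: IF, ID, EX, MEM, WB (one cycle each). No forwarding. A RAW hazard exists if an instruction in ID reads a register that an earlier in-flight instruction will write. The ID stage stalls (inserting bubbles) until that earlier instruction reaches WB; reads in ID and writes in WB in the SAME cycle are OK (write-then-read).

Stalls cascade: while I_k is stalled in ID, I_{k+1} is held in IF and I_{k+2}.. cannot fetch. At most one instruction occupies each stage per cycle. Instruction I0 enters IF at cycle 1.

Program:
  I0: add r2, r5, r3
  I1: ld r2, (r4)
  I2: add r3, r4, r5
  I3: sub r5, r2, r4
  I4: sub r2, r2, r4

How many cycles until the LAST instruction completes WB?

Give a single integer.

Answer: 10

Derivation:
I0 add r2 <- r5,r3: IF@1 ID@2 stall=0 (-) EX@3 MEM@4 WB@5
I1 ld r2 <- r4: IF@2 ID@3 stall=0 (-) EX@4 MEM@5 WB@6
I2 add r3 <- r4,r5: IF@3 ID@4 stall=0 (-) EX@5 MEM@6 WB@7
I3 sub r5 <- r2,r4: IF@4 ID@5 stall=1 (RAW on I1.r2 (WB@6)) EX@7 MEM@8 WB@9
I4 sub r2 <- r2,r4: IF@5 ID@7 stall=0 (-) EX@8 MEM@9 WB@10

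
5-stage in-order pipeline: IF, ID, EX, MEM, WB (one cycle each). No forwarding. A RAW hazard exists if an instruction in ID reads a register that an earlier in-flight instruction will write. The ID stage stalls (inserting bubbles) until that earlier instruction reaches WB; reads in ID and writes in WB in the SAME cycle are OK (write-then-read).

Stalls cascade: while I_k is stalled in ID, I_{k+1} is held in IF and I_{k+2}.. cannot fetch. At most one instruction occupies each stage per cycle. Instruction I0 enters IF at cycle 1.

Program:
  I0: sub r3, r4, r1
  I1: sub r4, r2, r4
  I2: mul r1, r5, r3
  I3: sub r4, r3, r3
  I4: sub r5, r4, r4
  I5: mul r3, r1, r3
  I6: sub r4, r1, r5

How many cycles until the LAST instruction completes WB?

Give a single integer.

I0 sub r3 <- r4,r1: IF@1 ID@2 stall=0 (-) EX@3 MEM@4 WB@5
I1 sub r4 <- r2,r4: IF@2 ID@3 stall=0 (-) EX@4 MEM@5 WB@6
I2 mul r1 <- r5,r3: IF@3 ID@4 stall=1 (RAW on I0.r3 (WB@5)) EX@6 MEM@7 WB@8
I3 sub r4 <- r3,r3: IF@4 ID@6 stall=0 (-) EX@7 MEM@8 WB@9
I4 sub r5 <- r4,r4: IF@6 ID@7 stall=2 (RAW on I3.r4 (WB@9)) EX@10 MEM@11 WB@12
I5 mul r3 <- r1,r3: IF@7 ID@10 stall=0 (-) EX@11 MEM@12 WB@13
I6 sub r4 <- r1,r5: IF@10 ID@11 stall=1 (RAW on I4.r5 (WB@12)) EX@13 MEM@14 WB@15

Answer: 15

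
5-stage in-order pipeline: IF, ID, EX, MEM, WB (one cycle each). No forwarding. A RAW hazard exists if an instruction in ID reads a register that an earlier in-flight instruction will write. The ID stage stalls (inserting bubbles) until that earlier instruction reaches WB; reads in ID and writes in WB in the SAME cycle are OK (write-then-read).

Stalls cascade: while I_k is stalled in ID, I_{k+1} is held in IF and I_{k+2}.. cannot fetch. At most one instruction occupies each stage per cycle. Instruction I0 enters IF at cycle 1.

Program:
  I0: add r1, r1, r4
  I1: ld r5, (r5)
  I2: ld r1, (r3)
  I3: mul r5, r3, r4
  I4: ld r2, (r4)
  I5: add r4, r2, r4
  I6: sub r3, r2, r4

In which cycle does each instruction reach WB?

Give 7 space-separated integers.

Answer: 5 6 7 8 9 12 15

Derivation:
I0 add r1 <- r1,r4: IF@1 ID@2 stall=0 (-) EX@3 MEM@4 WB@5
I1 ld r5 <- r5: IF@2 ID@3 stall=0 (-) EX@4 MEM@5 WB@6
I2 ld r1 <- r3: IF@3 ID@4 stall=0 (-) EX@5 MEM@6 WB@7
I3 mul r5 <- r3,r4: IF@4 ID@5 stall=0 (-) EX@6 MEM@7 WB@8
I4 ld r2 <- r4: IF@5 ID@6 stall=0 (-) EX@7 MEM@8 WB@9
I5 add r4 <- r2,r4: IF@6 ID@7 stall=2 (RAW on I4.r2 (WB@9)) EX@10 MEM@11 WB@12
I6 sub r3 <- r2,r4: IF@7 ID@10 stall=2 (RAW on I5.r4 (WB@12)) EX@13 MEM@14 WB@15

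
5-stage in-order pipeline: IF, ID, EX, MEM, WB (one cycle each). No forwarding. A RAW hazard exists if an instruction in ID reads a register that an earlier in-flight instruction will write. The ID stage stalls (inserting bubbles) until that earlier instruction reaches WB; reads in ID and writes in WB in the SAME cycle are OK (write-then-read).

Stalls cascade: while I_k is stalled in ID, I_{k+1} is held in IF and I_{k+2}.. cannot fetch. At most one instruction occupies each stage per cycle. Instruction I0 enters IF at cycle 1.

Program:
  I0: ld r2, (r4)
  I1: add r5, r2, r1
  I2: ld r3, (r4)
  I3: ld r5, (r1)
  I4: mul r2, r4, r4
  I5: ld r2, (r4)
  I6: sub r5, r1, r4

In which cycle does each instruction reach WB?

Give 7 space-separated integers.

Answer: 5 8 9 10 11 12 13

Derivation:
I0 ld r2 <- r4: IF@1 ID@2 stall=0 (-) EX@3 MEM@4 WB@5
I1 add r5 <- r2,r1: IF@2 ID@3 stall=2 (RAW on I0.r2 (WB@5)) EX@6 MEM@7 WB@8
I2 ld r3 <- r4: IF@3 ID@6 stall=0 (-) EX@7 MEM@8 WB@9
I3 ld r5 <- r1: IF@6 ID@7 stall=0 (-) EX@8 MEM@9 WB@10
I4 mul r2 <- r4,r4: IF@7 ID@8 stall=0 (-) EX@9 MEM@10 WB@11
I5 ld r2 <- r4: IF@8 ID@9 stall=0 (-) EX@10 MEM@11 WB@12
I6 sub r5 <- r1,r4: IF@9 ID@10 stall=0 (-) EX@11 MEM@12 WB@13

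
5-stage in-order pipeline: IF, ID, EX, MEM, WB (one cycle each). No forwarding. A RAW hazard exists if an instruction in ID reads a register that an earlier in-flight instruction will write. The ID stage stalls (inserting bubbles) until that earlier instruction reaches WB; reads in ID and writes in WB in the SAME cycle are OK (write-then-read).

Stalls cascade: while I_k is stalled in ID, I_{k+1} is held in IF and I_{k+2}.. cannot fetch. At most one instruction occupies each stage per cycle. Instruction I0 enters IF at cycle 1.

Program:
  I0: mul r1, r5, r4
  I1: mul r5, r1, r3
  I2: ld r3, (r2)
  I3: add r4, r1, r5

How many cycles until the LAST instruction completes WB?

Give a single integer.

I0 mul r1 <- r5,r4: IF@1 ID@2 stall=0 (-) EX@3 MEM@4 WB@5
I1 mul r5 <- r1,r3: IF@2 ID@3 stall=2 (RAW on I0.r1 (WB@5)) EX@6 MEM@7 WB@8
I2 ld r3 <- r2: IF@3 ID@6 stall=0 (-) EX@7 MEM@8 WB@9
I3 add r4 <- r1,r5: IF@6 ID@7 stall=1 (RAW on I1.r5 (WB@8)) EX@9 MEM@10 WB@11

Answer: 11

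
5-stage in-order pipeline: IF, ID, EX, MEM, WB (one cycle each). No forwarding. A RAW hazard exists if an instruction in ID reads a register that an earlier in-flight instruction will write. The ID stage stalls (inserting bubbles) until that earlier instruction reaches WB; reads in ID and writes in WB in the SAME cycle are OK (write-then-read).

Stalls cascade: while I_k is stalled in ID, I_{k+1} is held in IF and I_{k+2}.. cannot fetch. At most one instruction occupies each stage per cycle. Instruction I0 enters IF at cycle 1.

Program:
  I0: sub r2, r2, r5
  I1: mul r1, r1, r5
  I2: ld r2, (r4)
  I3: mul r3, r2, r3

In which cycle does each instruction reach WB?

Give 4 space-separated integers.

I0 sub r2 <- r2,r5: IF@1 ID@2 stall=0 (-) EX@3 MEM@4 WB@5
I1 mul r1 <- r1,r5: IF@2 ID@3 stall=0 (-) EX@4 MEM@5 WB@6
I2 ld r2 <- r4: IF@3 ID@4 stall=0 (-) EX@5 MEM@6 WB@7
I3 mul r3 <- r2,r3: IF@4 ID@5 stall=2 (RAW on I2.r2 (WB@7)) EX@8 MEM@9 WB@10

Answer: 5 6 7 10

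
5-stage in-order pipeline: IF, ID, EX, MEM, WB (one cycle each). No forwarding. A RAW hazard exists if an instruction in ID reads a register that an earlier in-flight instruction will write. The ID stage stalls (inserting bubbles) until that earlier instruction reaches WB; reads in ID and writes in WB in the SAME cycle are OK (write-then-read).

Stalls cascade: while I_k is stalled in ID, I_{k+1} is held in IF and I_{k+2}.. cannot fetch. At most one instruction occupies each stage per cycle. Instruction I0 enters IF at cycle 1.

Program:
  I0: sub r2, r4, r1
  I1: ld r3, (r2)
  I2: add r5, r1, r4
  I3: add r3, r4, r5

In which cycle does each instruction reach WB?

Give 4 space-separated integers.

Answer: 5 8 9 12

Derivation:
I0 sub r2 <- r4,r1: IF@1 ID@2 stall=0 (-) EX@3 MEM@4 WB@5
I1 ld r3 <- r2: IF@2 ID@3 stall=2 (RAW on I0.r2 (WB@5)) EX@6 MEM@7 WB@8
I2 add r5 <- r1,r4: IF@3 ID@6 stall=0 (-) EX@7 MEM@8 WB@9
I3 add r3 <- r4,r5: IF@6 ID@7 stall=2 (RAW on I2.r5 (WB@9)) EX@10 MEM@11 WB@12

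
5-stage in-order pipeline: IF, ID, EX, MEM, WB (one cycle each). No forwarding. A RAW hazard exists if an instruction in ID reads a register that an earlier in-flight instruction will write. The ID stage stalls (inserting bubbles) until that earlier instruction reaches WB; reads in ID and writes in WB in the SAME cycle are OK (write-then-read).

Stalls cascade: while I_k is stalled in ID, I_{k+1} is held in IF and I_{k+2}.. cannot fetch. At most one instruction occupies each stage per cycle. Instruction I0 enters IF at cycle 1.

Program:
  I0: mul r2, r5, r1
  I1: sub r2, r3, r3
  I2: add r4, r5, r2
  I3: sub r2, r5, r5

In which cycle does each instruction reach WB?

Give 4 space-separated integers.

I0 mul r2 <- r5,r1: IF@1 ID@2 stall=0 (-) EX@3 MEM@4 WB@5
I1 sub r2 <- r3,r3: IF@2 ID@3 stall=0 (-) EX@4 MEM@5 WB@6
I2 add r4 <- r5,r2: IF@3 ID@4 stall=2 (RAW on I1.r2 (WB@6)) EX@7 MEM@8 WB@9
I3 sub r2 <- r5,r5: IF@4 ID@7 stall=0 (-) EX@8 MEM@9 WB@10

Answer: 5 6 9 10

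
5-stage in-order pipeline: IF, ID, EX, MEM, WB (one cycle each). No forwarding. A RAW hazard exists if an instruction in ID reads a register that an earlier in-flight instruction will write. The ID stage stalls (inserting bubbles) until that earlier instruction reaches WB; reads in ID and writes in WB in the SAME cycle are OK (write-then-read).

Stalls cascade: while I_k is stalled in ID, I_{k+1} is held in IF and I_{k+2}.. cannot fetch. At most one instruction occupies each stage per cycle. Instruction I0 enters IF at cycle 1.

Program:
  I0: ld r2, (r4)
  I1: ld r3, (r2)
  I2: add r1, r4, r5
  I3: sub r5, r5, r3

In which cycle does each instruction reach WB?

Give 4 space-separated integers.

I0 ld r2 <- r4: IF@1 ID@2 stall=0 (-) EX@3 MEM@4 WB@5
I1 ld r3 <- r2: IF@2 ID@3 stall=2 (RAW on I0.r2 (WB@5)) EX@6 MEM@7 WB@8
I2 add r1 <- r4,r5: IF@3 ID@6 stall=0 (-) EX@7 MEM@8 WB@9
I3 sub r5 <- r5,r3: IF@6 ID@7 stall=1 (RAW on I1.r3 (WB@8)) EX@9 MEM@10 WB@11

Answer: 5 8 9 11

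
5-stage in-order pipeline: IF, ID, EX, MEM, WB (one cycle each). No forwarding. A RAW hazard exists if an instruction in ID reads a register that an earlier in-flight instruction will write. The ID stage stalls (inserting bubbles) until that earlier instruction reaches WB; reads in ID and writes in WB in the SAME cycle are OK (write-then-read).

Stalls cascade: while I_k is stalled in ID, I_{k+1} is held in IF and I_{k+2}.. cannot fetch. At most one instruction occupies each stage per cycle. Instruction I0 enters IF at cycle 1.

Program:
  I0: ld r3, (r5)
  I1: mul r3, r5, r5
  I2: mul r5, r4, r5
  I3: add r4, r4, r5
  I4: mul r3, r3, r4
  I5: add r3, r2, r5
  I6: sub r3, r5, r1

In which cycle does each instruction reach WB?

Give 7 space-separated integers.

I0 ld r3 <- r5: IF@1 ID@2 stall=0 (-) EX@3 MEM@4 WB@5
I1 mul r3 <- r5,r5: IF@2 ID@3 stall=0 (-) EX@4 MEM@5 WB@6
I2 mul r5 <- r4,r5: IF@3 ID@4 stall=0 (-) EX@5 MEM@6 WB@7
I3 add r4 <- r4,r5: IF@4 ID@5 stall=2 (RAW on I2.r5 (WB@7)) EX@8 MEM@9 WB@10
I4 mul r3 <- r3,r4: IF@5 ID@8 stall=2 (RAW on I3.r4 (WB@10)) EX@11 MEM@12 WB@13
I5 add r3 <- r2,r5: IF@8 ID@11 stall=0 (-) EX@12 MEM@13 WB@14
I6 sub r3 <- r5,r1: IF@11 ID@12 stall=0 (-) EX@13 MEM@14 WB@15

Answer: 5 6 7 10 13 14 15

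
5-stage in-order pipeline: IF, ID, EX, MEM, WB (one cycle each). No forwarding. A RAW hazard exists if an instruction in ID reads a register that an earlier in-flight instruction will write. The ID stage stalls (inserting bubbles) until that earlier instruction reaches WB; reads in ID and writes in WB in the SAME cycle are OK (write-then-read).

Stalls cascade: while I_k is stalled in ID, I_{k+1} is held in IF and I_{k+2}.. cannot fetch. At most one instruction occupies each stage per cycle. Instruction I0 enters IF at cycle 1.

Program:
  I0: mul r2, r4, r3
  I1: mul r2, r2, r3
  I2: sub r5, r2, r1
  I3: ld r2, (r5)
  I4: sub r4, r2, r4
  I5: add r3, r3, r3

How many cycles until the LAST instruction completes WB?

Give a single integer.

Answer: 18

Derivation:
I0 mul r2 <- r4,r3: IF@1 ID@2 stall=0 (-) EX@3 MEM@4 WB@5
I1 mul r2 <- r2,r3: IF@2 ID@3 stall=2 (RAW on I0.r2 (WB@5)) EX@6 MEM@7 WB@8
I2 sub r5 <- r2,r1: IF@3 ID@6 stall=2 (RAW on I1.r2 (WB@8)) EX@9 MEM@10 WB@11
I3 ld r2 <- r5: IF@6 ID@9 stall=2 (RAW on I2.r5 (WB@11)) EX@12 MEM@13 WB@14
I4 sub r4 <- r2,r4: IF@9 ID@12 stall=2 (RAW on I3.r2 (WB@14)) EX@15 MEM@16 WB@17
I5 add r3 <- r3,r3: IF@12 ID@15 stall=0 (-) EX@16 MEM@17 WB@18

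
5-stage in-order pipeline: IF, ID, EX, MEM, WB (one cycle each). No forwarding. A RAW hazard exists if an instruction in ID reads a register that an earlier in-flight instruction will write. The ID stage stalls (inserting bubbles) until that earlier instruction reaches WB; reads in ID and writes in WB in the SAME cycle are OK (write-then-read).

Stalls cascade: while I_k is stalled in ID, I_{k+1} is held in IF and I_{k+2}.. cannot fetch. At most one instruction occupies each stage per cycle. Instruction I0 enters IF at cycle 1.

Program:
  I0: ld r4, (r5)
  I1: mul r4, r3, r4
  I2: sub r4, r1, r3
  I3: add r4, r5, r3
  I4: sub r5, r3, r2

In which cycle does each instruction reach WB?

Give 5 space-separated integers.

I0 ld r4 <- r5: IF@1 ID@2 stall=0 (-) EX@3 MEM@4 WB@5
I1 mul r4 <- r3,r4: IF@2 ID@3 stall=2 (RAW on I0.r4 (WB@5)) EX@6 MEM@7 WB@8
I2 sub r4 <- r1,r3: IF@3 ID@6 stall=0 (-) EX@7 MEM@8 WB@9
I3 add r4 <- r5,r3: IF@6 ID@7 stall=0 (-) EX@8 MEM@9 WB@10
I4 sub r5 <- r3,r2: IF@7 ID@8 stall=0 (-) EX@9 MEM@10 WB@11

Answer: 5 8 9 10 11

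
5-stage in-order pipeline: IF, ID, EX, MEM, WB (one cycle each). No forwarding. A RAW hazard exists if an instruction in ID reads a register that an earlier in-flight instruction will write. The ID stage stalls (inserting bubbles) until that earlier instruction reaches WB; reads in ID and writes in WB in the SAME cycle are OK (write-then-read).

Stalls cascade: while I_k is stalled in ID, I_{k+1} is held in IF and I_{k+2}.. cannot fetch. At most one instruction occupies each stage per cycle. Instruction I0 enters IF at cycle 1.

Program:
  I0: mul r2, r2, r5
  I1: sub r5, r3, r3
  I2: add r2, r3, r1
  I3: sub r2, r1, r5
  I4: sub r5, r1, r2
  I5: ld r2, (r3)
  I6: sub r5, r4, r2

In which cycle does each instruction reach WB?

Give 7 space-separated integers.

I0 mul r2 <- r2,r5: IF@1 ID@2 stall=0 (-) EX@3 MEM@4 WB@5
I1 sub r5 <- r3,r3: IF@2 ID@3 stall=0 (-) EX@4 MEM@5 WB@6
I2 add r2 <- r3,r1: IF@3 ID@4 stall=0 (-) EX@5 MEM@6 WB@7
I3 sub r2 <- r1,r5: IF@4 ID@5 stall=1 (RAW on I1.r5 (WB@6)) EX@7 MEM@8 WB@9
I4 sub r5 <- r1,r2: IF@5 ID@7 stall=2 (RAW on I3.r2 (WB@9)) EX@10 MEM@11 WB@12
I5 ld r2 <- r3: IF@7 ID@10 stall=0 (-) EX@11 MEM@12 WB@13
I6 sub r5 <- r4,r2: IF@10 ID@11 stall=2 (RAW on I5.r2 (WB@13)) EX@14 MEM@15 WB@16

Answer: 5 6 7 9 12 13 16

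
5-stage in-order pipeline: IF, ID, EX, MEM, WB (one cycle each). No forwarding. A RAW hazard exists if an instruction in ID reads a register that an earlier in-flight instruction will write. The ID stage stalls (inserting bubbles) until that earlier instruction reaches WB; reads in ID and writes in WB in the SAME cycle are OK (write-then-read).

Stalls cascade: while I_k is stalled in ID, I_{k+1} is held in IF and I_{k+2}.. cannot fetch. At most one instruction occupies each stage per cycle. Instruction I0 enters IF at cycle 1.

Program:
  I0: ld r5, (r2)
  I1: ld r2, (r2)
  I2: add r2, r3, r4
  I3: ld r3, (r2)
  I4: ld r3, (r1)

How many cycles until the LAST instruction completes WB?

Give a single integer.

Answer: 11

Derivation:
I0 ld r5 <- r2: IF@1 ID@2 stall=0 (-) EX@3 MEM@4 WB@5
I1 ld r2 <- r2: IF@2 ID@3 stall=0 (-) EX@4 MEM@5 WB@6
I2 add r2 <- r3,r4: IF@3 ID@4 stall=0 (-) EX@5 MEM@6 WB@7
I3 ld r3 <- r2: IF@4 ID@5 stall=2 (RAW on I2.r2 (WB@7)) EX@8 MEM@9 WB@10
I4 ld r3 <- r1: IF@5 ID@8 stall=0 (-) EX@9 MEM@10 WB@11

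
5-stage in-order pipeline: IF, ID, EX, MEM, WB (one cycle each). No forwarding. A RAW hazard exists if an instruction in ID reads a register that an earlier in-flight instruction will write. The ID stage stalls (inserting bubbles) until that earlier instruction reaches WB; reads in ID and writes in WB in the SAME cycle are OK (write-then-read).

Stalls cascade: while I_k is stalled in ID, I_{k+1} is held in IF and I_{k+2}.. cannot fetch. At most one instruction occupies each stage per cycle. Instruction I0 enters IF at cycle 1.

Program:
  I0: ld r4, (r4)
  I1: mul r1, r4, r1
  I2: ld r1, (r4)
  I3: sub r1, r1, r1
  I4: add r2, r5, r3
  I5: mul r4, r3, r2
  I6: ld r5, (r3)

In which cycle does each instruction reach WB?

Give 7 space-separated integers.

Answer: 5 8 9 12 13 16 17

Derivation:
I0 ld r4 <- r4: IF@1 ID@2 stall=0 (-) EX@3 MEM@4 WB@5
I1 mul r1 <- r4,r1: IF@2 ID@3 stall=2 (RAW on I0.r4 (WB@5)) EX@6 MEM@7 WB@8
I2 ld r1 <- r4: IF@3 ID@6 stall=0 (-) EX@7 MEM@8 WB@9
I3 sub r1 <- r1,r1: IF@6 ID@7 stall=2 (RAW on I2.r1 (WB@9)) EX@10 MEM@11 WB@12
I4 add r2 <- r5,r3: IF@7 ID@10 stall=0 (-) EX@11 MEM@12 WB@13
I5 mul r4 <- r3,r2: IF@10 ID@11 stall=2 (RAW on I4.r2 (WB@13)) EX@14 MEM@15 WB@16
I6 ld r5 <- r3: IF@11 ID@14 stall=0 (-) EX@15 MEM@16 WB@17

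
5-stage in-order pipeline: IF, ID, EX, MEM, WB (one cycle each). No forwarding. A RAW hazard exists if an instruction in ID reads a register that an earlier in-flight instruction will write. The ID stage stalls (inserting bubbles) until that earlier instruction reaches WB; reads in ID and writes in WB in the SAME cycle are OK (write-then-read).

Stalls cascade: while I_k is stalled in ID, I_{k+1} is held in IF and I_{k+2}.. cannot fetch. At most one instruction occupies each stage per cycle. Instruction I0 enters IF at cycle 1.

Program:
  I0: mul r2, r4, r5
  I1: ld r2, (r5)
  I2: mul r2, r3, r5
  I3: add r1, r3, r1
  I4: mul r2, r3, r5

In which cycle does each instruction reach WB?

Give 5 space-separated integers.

I0 mul r2 <- r4,r5: IF@1 ID@2 stall=0 (-) EX@3 MEM@4 WB@5
I1 ld r2 <- r5: IF@2 ID@3 stall=0 (-) EX@4 MEM@5 WB@6
I2 mul r2 <- r3,r5: IF@3 ID@4 stall=0 (-) EX@5 MEM@6 WB@7
I3 add r1 <- r3,r1: IF@4 ID@5 stall=0 (-) EX@6 MEM@7 WB@8
I4 mul r2 <- r3,r5: IF@5 ID@6 stall=0 (-) EX@7 MEM@8 WB@9

Answer: 5 6 7 8 9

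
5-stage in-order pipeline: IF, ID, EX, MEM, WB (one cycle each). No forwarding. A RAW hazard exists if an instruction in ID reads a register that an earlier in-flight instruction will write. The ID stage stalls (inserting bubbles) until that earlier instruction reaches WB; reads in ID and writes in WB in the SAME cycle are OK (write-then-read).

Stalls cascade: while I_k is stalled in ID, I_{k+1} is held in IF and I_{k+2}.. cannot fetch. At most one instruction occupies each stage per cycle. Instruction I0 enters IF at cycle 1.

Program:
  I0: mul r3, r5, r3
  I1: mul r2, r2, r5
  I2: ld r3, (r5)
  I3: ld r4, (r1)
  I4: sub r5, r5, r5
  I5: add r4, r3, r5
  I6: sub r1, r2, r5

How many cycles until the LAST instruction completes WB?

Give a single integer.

Answer: 13

Derivation:
I0 mul r3 <- r5,r3: IF@1 ID@2 stall=0 (-) EX@3 MEM@4 WB@5
I1 mul r2 <- r2,r5: IF@2 ID@3 stall=0 (-) EX@4 MEM@5 WB@6
I2 ld r3 <- r5: IF@3 ID@4 stall=0 (-) EX@5 MEM@6 WB@7
I3 ld r4 <- r1: IF@4 ID@5 stall=0 (-) EX@6 MEM@7 WB@8
I4 sub r5 <- r5,r5: IF@5 ID@6 stall=0 (-) EX@7 MEM@8 WB@9
I5 add r4 <- r3,r5: IF@6 ID@7 stall=2 (RAW on I4.r5 (WB@9)) EX@10 MEM@11 WB@12
I6 sub r1 <- r2,r5: IF@7 ID@10 stall=0 (-) EX@11 MEM@12 WB@13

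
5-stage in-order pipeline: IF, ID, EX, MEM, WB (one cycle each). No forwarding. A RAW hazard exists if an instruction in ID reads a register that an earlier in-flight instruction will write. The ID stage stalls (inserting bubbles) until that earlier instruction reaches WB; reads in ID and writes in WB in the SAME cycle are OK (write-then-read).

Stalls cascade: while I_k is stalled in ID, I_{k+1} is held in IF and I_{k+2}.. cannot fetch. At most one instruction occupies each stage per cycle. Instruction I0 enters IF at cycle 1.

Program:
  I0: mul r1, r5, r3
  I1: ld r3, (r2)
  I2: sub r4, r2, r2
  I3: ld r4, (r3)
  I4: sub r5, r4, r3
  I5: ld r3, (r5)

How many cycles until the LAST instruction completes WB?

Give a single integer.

Answer: 15

Derivation:
I0 mul r1 <- r5,r3: IF@1 ID@2 stall=0 (-) EX@3 MEM@4 WB@5
I1 ld r3 <- r2: IF@2 ID@3 stall=0 (-) EX@4 MEM@5 WB@6
I2 sub r4 <- r2,r2: IF@3 ID@4 stall=0 (-) EX@5 MEM@6 WB@7
I3 ld r4 <- r3: IF@4 ID@5 stall=1 (RAW on I1.r3 (WB@6)) EX@7 MEM@8 WB@9
I4 sub r5 <- r4,r3: IF@5 ID@7 stall=2 (RAW on I3.r4 (WB@9)) EX@10 MEM@11 WB@12
I5 ld r3 <- r5: IF@7 ID@10 stall=2 (RAW on I4.r5 (WB@12)) EX@13 MEM@14 WB@15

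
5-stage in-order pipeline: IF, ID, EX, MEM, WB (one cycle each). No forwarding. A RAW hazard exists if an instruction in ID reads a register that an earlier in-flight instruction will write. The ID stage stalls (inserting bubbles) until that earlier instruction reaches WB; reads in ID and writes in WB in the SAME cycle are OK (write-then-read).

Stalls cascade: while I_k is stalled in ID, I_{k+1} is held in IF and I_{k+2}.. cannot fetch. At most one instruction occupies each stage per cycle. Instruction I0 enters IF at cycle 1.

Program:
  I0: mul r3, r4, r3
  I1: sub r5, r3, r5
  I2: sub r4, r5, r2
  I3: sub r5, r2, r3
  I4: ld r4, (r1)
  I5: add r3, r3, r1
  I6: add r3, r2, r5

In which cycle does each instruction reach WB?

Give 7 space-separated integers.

Answer: 5 8 11 12 13 14 15

Derivation:
I0 mul r3 <- r4,r3: IF@1 ID@2 stall=0 (-) EX@3 MEM@4 WB@5
I1 sub r5 <- r3,r5: IF@2 ID@3 stall=2 (RAW on I0.r3 (WB@5)) EX@6 MEM@7 WB@8
I2 sub r4 <- r5,r2: IF@3 ID@6 stall=2 (RAW on I1.r5 (WB@8)) EX@9 MEM@10 WB@11
I3 sub r5 <- r2,r3: IF@6 ID@9 stall=0 (-) EX@10 MEM@11 WB@12
I4 ld r4 <- r1: IF@9 ID@10 stall=0 (-) EX@11 MEM@12 WB@13
I5 add r3 <- r3,r1: IF@10 ID@11 stall=0 (-) EX@12 MEM@13 WB@14
I6 add r3 <- r2,r5: IF@11 ID@12 stall=0 (-) EX@13 MEM@14 WB@15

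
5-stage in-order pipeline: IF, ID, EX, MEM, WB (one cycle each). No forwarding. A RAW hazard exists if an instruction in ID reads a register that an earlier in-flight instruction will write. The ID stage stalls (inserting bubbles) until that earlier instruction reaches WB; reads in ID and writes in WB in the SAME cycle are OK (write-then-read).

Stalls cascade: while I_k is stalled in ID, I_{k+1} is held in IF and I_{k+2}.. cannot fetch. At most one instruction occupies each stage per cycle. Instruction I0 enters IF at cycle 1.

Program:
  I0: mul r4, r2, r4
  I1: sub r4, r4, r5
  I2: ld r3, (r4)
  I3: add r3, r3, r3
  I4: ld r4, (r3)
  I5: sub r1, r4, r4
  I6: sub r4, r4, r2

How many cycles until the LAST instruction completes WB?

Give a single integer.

Answer: 21

Derivation:
I0 mul r4 <- r2,r4: IF@1 ID@2 stall=0 (-) EX@3 MEM@4 WB@5
I1 sub r4 <- r4,r5: IF@2 ID@3 stall=2 (RAW on I0.r4 (WB@5)) EX@6 MEM@7 WB@8
I2 ld r3 <- r4: IF@3 ID@6 stall=2 (RAW on I1.r4 (WB@8)) EX@9 MEM@10 WB@11
I3 add r3 <- r3,r3: IF@6 ID@9 stall=2 (RAW on I2.r3 (WB@11)) EX@12 MEM@13 WB@14
I4 ld r4 <- r3: IF@9 ID@12 stall=2 (RAW on I3.r3 (WB@14)) EX@15 MEM@16 WB@17
I5 sub r1 <- r4,r4: IF@12 ID@15 stall=2 (RAW on I4.r4 (WB@17)) EX@18 MEM@19 WB@20
I6 sub r4 <- r4,r2: IF@15 ID@18 stall=0 (-) EX@19 MEM@20 WB@21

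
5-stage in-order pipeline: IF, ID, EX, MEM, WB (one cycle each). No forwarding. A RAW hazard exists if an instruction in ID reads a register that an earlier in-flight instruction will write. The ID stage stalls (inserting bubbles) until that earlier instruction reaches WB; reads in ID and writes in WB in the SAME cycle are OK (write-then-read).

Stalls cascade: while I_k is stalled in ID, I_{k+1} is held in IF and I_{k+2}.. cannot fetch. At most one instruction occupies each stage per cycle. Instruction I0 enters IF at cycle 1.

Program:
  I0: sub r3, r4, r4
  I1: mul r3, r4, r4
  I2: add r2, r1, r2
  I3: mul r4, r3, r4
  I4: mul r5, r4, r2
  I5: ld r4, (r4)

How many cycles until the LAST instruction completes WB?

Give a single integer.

I0 sub r3 <- r4,r4: IF@1 ID@2 stall=0 (-) EX@3 MEM@4 WB@5
I1 mul r3 <- r4,r4: IF@2 ID@3 stall=0 (-) EX@4 MEM@5 WB@6
I2 add r2 <- r1,r2: IF@3 ID@4 stall=0 (-) EX@5 MEM@6 WB@7
I3 mul r4 <- r3,r4: IF@4 ID@5 stall=1 (RAW on I1.r3 (WB@6)) EX@7 MEM@8 WB@9
I4 mul r5 <- r4,r2: IF@5 ID@7 stall=2 (RAW on I3.r4 (WB@9)) EX@10 MEM@11 WB@12
I5 ld r4 <- r4: IF@7 ID@10 stall=0 (-) EX@11 MEM@12 WB@13

Answer: 13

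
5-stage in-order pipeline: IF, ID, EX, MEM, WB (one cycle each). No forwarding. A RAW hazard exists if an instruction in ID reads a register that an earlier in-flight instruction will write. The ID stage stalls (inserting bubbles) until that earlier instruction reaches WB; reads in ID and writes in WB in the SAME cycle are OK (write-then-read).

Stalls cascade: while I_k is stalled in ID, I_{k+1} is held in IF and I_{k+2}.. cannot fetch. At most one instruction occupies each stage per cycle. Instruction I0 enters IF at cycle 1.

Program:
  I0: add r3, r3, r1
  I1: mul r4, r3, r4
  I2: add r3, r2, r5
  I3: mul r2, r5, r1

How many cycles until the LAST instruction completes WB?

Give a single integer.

Answer: 10

Derivation:
I0 add r3 <- r3,r1: IF@1 ID@2 stall=0 (-) EX@3 MEM@4 WB@5
I1 mul r4 <- r3,r4: IF@2 ID@3 stall=2 (RAW on I0.r3 (WB@5)) EX@6 MEM@7 WB@8
I2 add r3 <- r2,r5: IF@3 ID@6 stall=0 (-) EX@7 MEM@8 WB@9
I3 mul r2 <- r5,r1: IF@6 ID@7 stall=0 (-) EX@8 MEM@9 WB@10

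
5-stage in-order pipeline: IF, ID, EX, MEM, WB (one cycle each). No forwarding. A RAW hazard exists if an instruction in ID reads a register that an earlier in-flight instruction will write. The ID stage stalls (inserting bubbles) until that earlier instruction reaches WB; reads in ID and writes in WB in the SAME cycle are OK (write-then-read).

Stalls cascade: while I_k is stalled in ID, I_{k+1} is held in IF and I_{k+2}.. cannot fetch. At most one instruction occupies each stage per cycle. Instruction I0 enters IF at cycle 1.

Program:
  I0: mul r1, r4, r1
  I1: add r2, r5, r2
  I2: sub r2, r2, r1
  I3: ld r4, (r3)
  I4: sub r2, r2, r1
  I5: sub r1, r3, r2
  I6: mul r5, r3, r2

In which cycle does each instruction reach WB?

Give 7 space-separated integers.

Answer: 5 6 9 10 12 15 16

Derivation:
I0 mul r1 <- r4,r1: IF@1 ID@2 stall=0 (-) EX@3 MEM@4 WB@5
I1 add r2 <- r5,r2: IF@2 ID@3 stall=0 (-) EX@4 MEM@5 WB@6
I2 sub r2 <- r2,r1: IF@3 ID@4 stall=2 (RAW on I1.r2 (WB@6)) EX@7 MEM@8 WB@9
I3 ld r4 <- r3: IF@4 ID@7 stall=0 (-) EX@8 MEM@9 WB@10
I4 sub r2 <- r2,r1: IF@7 ID@8 stall=1 (RAW on I2.r2 (WB@9)) EX@10 MEM@11 WB@12
I5 sub r1 <- r3,r2: IF@8 ID@10 stall=2 (RAW on I4.r2 (WB@12)) EX@13 MEM@14 WB@15
I6 mul r5 <- r3,r2: IF@10 ID@13 stall=0 (-) EX@14 MEM@15 WB@16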